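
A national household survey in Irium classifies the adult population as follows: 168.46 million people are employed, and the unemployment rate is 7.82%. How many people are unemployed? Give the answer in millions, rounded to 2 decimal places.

Let U be the number unemployed. The labor force is E + U, and U/(E+U) = 0.0782.
So U = 0.0782 × 168.46 / (1 − 0.0782) = 13.1736 / 0.9218 ≈ 14.29 million.

About 14.29 million are unemployed.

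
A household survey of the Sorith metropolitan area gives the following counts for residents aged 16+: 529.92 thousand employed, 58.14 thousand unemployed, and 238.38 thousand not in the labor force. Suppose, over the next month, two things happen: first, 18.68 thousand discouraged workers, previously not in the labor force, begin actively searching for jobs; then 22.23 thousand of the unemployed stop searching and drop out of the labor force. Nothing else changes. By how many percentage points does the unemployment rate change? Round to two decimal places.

Initially, labor force = 529.92 + 58.14 = 588.06 thousand, so u = 58.14/588.06 = 9.89%.
After the first change, unemployed and labor force both rise by 18.68 → E = 529.92, U = 76.82, labor force = 606.74 thousand.
After the second change, unemployed and labor force both fall by 22.23 → E = 529.92, U = 54.59, labor force = 584.51 thousand.
New unemployment rate = 54.59 / 584.51 = 9.34%.
Change = 9.34% − 9.89% = −0.55 percentage points.

The unemployment rate changes by −0.55 percentage points.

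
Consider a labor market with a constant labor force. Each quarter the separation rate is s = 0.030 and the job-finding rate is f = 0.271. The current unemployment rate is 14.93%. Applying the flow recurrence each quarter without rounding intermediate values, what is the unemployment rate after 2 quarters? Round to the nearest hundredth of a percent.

Unemployment rate after two quarters ≈ 12.39%.

With a fixed labor force, u_{t+1} = u_t + s·(1−u_t) − f·u_t = u_t·(1−s−f) + s.
Here 1−s−f = 0.699 and s = 0.030.
u_1 = 0.149300 × 0.699 + 0.030 = 0.134361.
u_2 = 0.134361 × 0.699 + 0.030 = 0.123918.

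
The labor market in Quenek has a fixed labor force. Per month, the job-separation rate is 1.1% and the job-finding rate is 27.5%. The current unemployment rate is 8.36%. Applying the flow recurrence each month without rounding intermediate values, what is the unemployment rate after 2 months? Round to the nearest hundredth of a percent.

With a fixed labor force, u_{t+1} = u_t + s·(1−u_t) − f·u_t = u_t·(1−s−f) + s.
Here 1−s−f = 0.714 and s = 0.011.
u_1 = 0.083600 × 0.714 + 0.011 = 0.070690.
u_2 = 0.070690 × 0.714 + 0.011 = 0.061473.

Unemployment rate after two months ≈ 6.15%.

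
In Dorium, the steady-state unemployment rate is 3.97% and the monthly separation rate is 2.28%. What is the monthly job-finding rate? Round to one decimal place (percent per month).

Job-finding rate ≈ 55.2% per month.

From u* = s/(s+f): f = s·(1−u)/u.
f = 2.28 × (1 − 0.0397) / 0.0397 = 2.1895 / 0.0397 ≈ 55.2% per month.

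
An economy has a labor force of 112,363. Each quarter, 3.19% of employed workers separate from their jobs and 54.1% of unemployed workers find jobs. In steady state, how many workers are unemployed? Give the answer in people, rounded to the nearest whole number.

Steady-state unemployment rate u* = s/(s+f) = 3.19/(3.19+54.1) = 0.055682.
Unemployed = u* × labor force = 0.055682 × 112,363 ≈ 6,257.

About 6,257 are unemployed in steady state.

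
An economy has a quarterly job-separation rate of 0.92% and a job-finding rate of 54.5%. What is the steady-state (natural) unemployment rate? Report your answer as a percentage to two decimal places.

At steady state the flows balance: s·E = f·U, so U/(E+U) = s/(s+f).
u* = 0.92 / (0.92 + 54.5) = 0.92 / 55.42 = 1.66%.

Steady-state unemployment rate ≈ 1.66%.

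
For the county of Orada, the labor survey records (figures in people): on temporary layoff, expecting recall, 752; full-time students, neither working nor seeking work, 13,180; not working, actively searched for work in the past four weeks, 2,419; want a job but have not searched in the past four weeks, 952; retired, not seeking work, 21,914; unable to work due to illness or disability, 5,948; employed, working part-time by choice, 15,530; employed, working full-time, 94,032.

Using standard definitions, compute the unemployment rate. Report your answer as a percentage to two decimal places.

Employed = 15,530 + 94,032 = 109,562.
Unemployed = 752 + 2,419 = 3,171 (jobless and actively searching, or on temporary layoff).
Labor force = 109,562 + 3,171 = 112,733.
Unemployment rate = 3,171 / 112,733 = 2.81%.

Unemployment rate ≈ 2.81%.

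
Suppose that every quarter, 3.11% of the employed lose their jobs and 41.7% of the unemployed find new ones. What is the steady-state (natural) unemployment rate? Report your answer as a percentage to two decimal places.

Steady-state unemployment rate ≈ 6.94%.

At steady state the flows balance: s·E = f·U, so U/(E+U) = s/(s+f).
u* = 3.11 / (3.11 + 41.7) = 3.11 / 44.81 = 6.94%.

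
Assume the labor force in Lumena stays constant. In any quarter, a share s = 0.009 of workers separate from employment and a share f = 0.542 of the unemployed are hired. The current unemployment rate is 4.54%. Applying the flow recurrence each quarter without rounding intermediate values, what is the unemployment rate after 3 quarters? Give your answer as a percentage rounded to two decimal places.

With a fixed labor force, u_{t+1} = u_t + s·(1−u_t) − f·u_t = u_t·(1−s−f) + s.
Here 1−s−f = 0.449 and s = 0.009.
u_1 = 0.045400 × 0.449 + 0.009 = 0.029385.
u_2 = 0.029385 × 0.449 + 0.009 = 0.022194.
u_3 = 0.022194 × 0.449 + 0.009 = 0.018965.

Unemployment rate after three quarters ≈ 1.90%.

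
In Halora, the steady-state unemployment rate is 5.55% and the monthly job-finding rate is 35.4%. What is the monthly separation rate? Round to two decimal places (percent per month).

Separation rate ≈ 2.08% per month.

From u* = s/(s+f): s = u·f/(1−u).
s = 0.0555 × 35.4 / (1 − 0.0555) = 1.9647 / 0.9445 ≈ 2.08% per month.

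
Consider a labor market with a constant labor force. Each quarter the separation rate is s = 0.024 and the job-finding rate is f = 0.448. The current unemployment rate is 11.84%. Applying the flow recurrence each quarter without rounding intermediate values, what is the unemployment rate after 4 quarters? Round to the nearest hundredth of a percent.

With a fixed labor force, u_{t+1} = u_t + s·(1−u_t) − f·u_t = u_t·(1−s−f) + s.
Here 1−s−f = 0.528 and s = 0.024.
u_1 = 0.118400 × 0.528 + 0.024 = 0.086515.
u_2 = 0.086515 × 0.528 + 0.024 = 0.069680.
u_3 = 0.069680 × 0.528 + 0.024 = 0.060791.
u_4 = 0.060791 × 0.528 + 0.024 = 0.056098.

Unemployment rate after four quarters ≈ 5.61%.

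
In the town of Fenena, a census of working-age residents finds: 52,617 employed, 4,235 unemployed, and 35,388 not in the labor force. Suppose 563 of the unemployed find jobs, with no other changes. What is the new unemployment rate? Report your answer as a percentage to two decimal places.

Initially, labor force = 52,617 + 4,235 = 56,852, so u = 4,235/56,852 = 7.45%.
After the change, unemployed falls and employed rises by 563; labor force unchanged → E = 53,180, U = 3,672, labor force = 56,852.
New unemployment rate = 3,672 / 56,852 = 6.46%.

New unemployment rate ≈ 6.46%.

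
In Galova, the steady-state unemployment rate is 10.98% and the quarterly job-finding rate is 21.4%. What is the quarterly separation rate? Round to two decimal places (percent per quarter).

Separation rate ≈ 2.64% per quarter.

From u* = s/(s+f): s = u·f/(1−u).
s = 0.1098 × 21.4 / (1 − 0.1098) = 2.3497 / 0.8902 ≈ 2.64% per quarter.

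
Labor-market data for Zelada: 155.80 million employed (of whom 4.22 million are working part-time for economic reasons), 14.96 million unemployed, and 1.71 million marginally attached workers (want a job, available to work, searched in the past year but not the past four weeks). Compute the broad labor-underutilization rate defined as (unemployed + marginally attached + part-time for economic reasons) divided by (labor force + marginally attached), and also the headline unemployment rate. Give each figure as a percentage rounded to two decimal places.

Labor force = 155.80 + 14.96 = 170.76 million.
Numerator = 14.96 + 1.71 + 4.22 = 20.89 million.
Denominator = 170.76 + 1.71 = 172.47 million.
Broad rate = 20.89 / 172.47 = 12.11%.
Headline unemployment rate = 14.96 / 170.76 = 8.76%.

Broad underutilization rate ≈ 12.11%; headline unemployment rate ≈ 8.76%.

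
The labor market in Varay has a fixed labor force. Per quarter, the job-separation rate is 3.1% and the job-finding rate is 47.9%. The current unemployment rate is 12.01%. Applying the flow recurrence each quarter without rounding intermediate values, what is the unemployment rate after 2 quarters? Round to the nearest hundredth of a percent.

Unemployment rate after two quarters ≈ 7.50%.

With a fixed labor force, u_{t+1} = u_t + s·(1−u_t) − f·u_t = u_t·(1−s−f) + s.
Here 1−s−f = 0.490 and s = 0.031.
u_1 = 0.120100 × 0.490 + 0.031 = 0.089849.
u_2 = 0.089849 × 0.490 + 0.031 = 0.075026.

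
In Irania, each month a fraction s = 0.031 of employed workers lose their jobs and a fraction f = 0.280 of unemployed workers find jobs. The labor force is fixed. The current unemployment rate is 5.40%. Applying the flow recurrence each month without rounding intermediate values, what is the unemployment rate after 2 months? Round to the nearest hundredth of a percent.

With a fixed labor force, u_{t+1} = u_t + s·(1−u_t) − f·u_t = u_t·(1−s−f) + s.
Here 1−s−f = 0.689 and s = 0.031.
u_1 = 0.054000 × 0.689 + 0.031 = 0.068206.
u_2 = 0.068206 × 0.689 + 0.031 = 0.077994.

Unemployment rate after two months ≈ 7.80%.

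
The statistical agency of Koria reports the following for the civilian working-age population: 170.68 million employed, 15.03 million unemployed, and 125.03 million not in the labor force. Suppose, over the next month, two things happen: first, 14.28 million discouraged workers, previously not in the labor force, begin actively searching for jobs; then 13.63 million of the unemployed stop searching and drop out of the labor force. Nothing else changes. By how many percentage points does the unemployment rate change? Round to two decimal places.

Initially, labor force = 170.68 + 15.03 = 185.71 million, so u = 15.03/185.71 = 8.09%.
After the first change, unemployed and labor force both rise by 14.28 → E = 170.68, U = 29.31, labor force = 199.99 million.
After the second change, unemployed and labor force both fall by 13.63 → E = 170.68, U = 15.68, labor force = 186.36 million.
New unemployment rate = 15.68 / 186.36 = 8.41%.
Change = 8.41% − 8.09% = +0.32 percentage points.

The unemployment rate changes by +0.32 percentage points.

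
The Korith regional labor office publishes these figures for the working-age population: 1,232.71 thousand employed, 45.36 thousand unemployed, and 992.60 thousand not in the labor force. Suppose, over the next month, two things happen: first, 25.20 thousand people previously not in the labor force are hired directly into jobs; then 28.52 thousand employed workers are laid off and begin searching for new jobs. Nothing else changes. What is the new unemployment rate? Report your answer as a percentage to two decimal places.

New unemployment rate ≈ 5.67%.

Initially, labor force = 1,232.71 + 45.36 = 1,278.07 thousand, so u = 45.36/1,278.07 = 3.55%.
After the first change, employed and labor force both rise by 25.20; unemployed unchanged → E = 1,257.91, U = 45.36, labor force = 1,303.27 thousand.
After the second change, employed falls and unemployed rises by 28.52; labor force unchanged → E = 1,229.39, U = 73.88, labor force = 1,303.27 thousand.
New unemployment rate = 73.88 / 1,303.27 = 5.67%.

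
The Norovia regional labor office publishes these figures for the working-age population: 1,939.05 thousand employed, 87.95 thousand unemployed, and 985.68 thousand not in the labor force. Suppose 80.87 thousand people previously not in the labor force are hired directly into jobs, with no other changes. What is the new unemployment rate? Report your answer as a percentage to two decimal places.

Initially, labor force = 1,939.05 + 87.95 = 2,027.00 thousand, so u = 87.95/2,027.00 = 4.34%.
After the change, employed and labor force both rise by 80.87; unemployed unchanged → E = 2,019.92, U = 87.95, labor force = 2,107.87 thousand.
New unemployment rate = 87.95 / 2,107.87 = 4.17%.

New unemployment rate ≈ 4.17%.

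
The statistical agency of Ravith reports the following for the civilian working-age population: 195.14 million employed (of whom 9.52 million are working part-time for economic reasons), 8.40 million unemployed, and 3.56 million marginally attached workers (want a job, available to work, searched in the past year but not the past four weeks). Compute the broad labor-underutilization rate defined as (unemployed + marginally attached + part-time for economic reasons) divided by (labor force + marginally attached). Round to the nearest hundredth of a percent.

Broad underutilization rate ≈ 10.37%.

Labor force = 195.14 + 8.40 = 203.54 million.
Numerator = 8.40 + 3.56 + 9.52 = 21.48 million.
Denominator = 203.54 + 3.56 = 207.10 million.
Broad rate = 21.48 / 207.10 = 10.37%.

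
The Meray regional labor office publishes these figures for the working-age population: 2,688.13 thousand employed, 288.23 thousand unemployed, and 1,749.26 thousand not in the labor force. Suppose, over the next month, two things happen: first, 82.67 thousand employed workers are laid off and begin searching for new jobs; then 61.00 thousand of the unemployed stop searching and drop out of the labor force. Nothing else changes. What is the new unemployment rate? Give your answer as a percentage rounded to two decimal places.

New unemployment rate ≈ 10.63%.

Initially, labor force = 2,688.13 + 288.23 = 2,976.36 thousand, so u = 288.23/2,976.36 = 9.68%.
After the first change, employed falls and unemployed rises by 82.67; labor force unchanged → E = 2,605.46, U = 370.90, labor force = 2,976.36 thousand.
After the second change, unemployed and labor force both fall by 61.00 → E = 2,605.46, U = 309.90, labor force = 2,915.36 thousand.
New unemployment rate = 309.90 / 2,915.36 = 10.63%.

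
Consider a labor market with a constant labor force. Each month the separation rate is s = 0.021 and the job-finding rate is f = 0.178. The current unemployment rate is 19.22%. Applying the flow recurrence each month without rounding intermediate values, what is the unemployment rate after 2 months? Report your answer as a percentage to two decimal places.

With a fixed labor force, u_{t+1} = u_t + s·(1−u_t) − f·u_t = u_t·(1−s−f) + s.
Here 1−s−f = 0.801 and s = 0.021.
u_1 = 0.192200 × 0.801 + 0.021 = 0.174952.
u_2 = 0.174952 × 0.801 + 0.021 = 0.161137.

Unemployment rate after two months ≈ 16.11%.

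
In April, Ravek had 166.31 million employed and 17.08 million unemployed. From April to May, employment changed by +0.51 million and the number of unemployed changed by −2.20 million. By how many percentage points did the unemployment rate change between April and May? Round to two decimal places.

April: labor force = 166.31 + 17.08 = 183.39; u = 17.08/183.39 = 9.31%.
May: labor force = 166.82 + 14.88 = 181.70; u = 14.88/181.70 = 8.19%.
Change = 8.19% − 9.31% = −1.12 pp.

The unemployment rate changed by −1.12 percentage points.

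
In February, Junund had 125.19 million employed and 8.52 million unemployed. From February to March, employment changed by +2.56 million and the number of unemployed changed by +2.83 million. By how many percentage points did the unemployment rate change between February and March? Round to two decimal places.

February: labor force = 125.19 + 8.52 = 133.71; u = 8.52/133.71 = 6.37%.
March: labor force = 127.75 + 11.35 = 139.10; u = 11.35/139.10 = 8.16%.
Change = 8.16% − 6.37% = +1.79 pp.

The unemployment rate changed by +1.79 percentage points.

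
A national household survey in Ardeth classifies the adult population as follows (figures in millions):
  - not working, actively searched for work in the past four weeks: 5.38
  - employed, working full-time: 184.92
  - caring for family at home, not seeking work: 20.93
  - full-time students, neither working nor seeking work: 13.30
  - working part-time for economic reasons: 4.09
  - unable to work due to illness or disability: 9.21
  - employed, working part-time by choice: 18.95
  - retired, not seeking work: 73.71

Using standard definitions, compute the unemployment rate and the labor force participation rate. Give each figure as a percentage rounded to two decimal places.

Employed = 184.92 + 4.09 + 18.95 = 207.96 million (anyone who worked, including part-time for economic reasons, counts as employed).
Unemployed = 5.38 million.
Labor force = 207.96 + 5.38 = 213.34 million.
Not in labor force = 20.93 + 13.30 + 9.21 + 73.71 = 117.15 million (those not working and not actively searching are outside the labor force).
Civilian working-age population = 213.34 + 117.15 = 330.49 million.
Unemployment rate = 5.38 / 213.34 = 2.52%.
Labor force participation rate = 213.34 / 330.49 = 64.55%.

Unemployment rate ≈ 2.52%; labor force participation rate ≈ 64.55%.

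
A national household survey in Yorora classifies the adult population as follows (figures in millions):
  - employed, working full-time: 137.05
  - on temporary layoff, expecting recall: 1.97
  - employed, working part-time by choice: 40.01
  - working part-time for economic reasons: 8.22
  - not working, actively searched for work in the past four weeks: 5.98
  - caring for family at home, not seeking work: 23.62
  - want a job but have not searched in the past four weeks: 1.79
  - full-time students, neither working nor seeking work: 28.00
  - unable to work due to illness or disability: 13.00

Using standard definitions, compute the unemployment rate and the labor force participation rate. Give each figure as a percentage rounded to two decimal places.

Unemployment rate ≈ 4.11%; labor force participation rate ≈ 74.42%.

Employed = 137.05 + 40.01 + 8.22 = 185.28 million (anyone who worked, including part-time for economic reasons, counts as employed).
Unemployed = 1.97 + 5.98 = 7.95 million (jobless and actively searching, or on temporary layoff).
Labor force = 185.28 + 7.95 = 193.23 million.
Not in labor force = 23.62 + 1.79 + 28.00 + 13.00 = 66.41 million (those not working and not actively searching are outside the labor force — including those who want a job but have given up searching).
Civilian working-age population = 193.23 + 66.41 = 259.64 million.
Unemployment rate = 7.95 / 193.23 = 4.11%.
Labor force participation rate = 193.23 / 259.64 = 74.42%.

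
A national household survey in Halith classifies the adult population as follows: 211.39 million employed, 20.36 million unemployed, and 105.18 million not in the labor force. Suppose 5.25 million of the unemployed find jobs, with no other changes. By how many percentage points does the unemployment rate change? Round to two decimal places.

The unemployment rate changes by −2.27 percentage points.

Initially, labor force = 211.39 + 20.36 = 231.75 million, so u = 20.36/231.75 = 8.79%.
After the change, unemployed falls and employed rises by 5.25; labor force unchanged → E = 216.64, U = 15.11, labor force = 231.75 million.
New unemployment rate = 15.11 / 231.75 = 6.52%.
Change = 6.52% − 8.79% = −2.27 percentage points.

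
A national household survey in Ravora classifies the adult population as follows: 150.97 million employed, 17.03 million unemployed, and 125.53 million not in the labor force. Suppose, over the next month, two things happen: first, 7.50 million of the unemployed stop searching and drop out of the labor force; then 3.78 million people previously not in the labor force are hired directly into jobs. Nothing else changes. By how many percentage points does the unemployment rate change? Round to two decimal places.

The unemployment rate changes by −4.34 percentage points.

Initially, labor force = 150.97 + 17.03 = 168.00 million, so u = 17.03/168.00 = 10.14%.
After the first change, unemployed and labor force both fall by 7.50 → E = 150.97, U = 9.53, labor force = 160.50 million.
After the second change, employed and labor force both rise by 3.78; unemployed unchanged → E = 154.75, U = 9.53, labor force = 164.28 million.
New unemployment rate = 9.53 / 164.28 = 5.80%.
Change = 5.80% − 10.14% = −4.34 percentage points.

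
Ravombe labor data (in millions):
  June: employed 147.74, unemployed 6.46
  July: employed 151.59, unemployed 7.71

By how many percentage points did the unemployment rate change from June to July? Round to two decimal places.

June: labor force = 147.74 + 6.46 = 154.20; u = 6.46/154.20 = 4.19%.
July: labor force = 151.59 + 7.71 = 159.30; u = 7.71/159.30 = 4.84%.
Change = 4.84% − 4.19% = +0.65 pp.

The unemployment rate changed by +0.65 percentage points.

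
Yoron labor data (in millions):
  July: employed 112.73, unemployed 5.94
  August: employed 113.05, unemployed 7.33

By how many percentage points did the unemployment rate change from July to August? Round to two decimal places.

July: labor force = 112.73 + 5.94 = 118.67; u = 5.94/118.67 = 5.01%.
August: labor force = 113.05 + 7.33 = 120.38; u = 7.33/120.38 = 6.09%.
Change = 6.09% − 5.01% = +1.08 pp.

The unemployment rate changed by +1.08 percentage points.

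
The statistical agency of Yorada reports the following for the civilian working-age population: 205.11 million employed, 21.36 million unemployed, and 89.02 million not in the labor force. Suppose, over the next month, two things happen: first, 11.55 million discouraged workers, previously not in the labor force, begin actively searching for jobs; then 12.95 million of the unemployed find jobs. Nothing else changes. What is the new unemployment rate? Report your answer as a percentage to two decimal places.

Initially, labor force = 205.11 + 21.36 = 226.47 million, so u = 21.36/226.47 = 9.43%.
After the first change, unemployed and labor force both rise by 11.55 → E = 205.11, U = 32.91, labor force = 238.02 million.
After the second change, unemployed falls and employed rises by 12.95; labor force unchanged → E = 218.06, U = 19.96, labor force = 238.02 million.
New unemployment rate = 19.96 / 238.02 = 8.39%.

New unemployment rate ≈ 8.39%.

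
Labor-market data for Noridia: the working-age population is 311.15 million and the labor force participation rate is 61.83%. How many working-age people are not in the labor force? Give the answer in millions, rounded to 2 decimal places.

About 118.77 million are not in the labor force.

Share not in the labor force = 1 − 0.6183 = 0.3817.
Not in labor force = 0.3817 × 311.15 ≈ 118.77 million.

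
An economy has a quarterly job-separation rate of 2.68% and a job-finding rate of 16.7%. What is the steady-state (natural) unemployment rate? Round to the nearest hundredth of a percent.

Steady-state unemployment rate ≈ 13.83%.

At steady state the flows balance: s·E = f·U, so U/(E+U) = s/(s+f).
u* = 2.68 / (2.68 + 16.7) = 2.68 / 19.38 = 13.83%.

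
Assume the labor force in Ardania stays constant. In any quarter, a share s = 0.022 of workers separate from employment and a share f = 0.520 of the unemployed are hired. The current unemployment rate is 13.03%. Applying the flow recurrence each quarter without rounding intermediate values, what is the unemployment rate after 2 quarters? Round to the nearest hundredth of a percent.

Unemployment rate after two quarters ≈ 5.94%.

With a fixed labor force, u_{t+1} = u_t + s·(1−u_t) − f·u_t = u_t·(1−s−f) + s.
Here 1−s−f = 0.458 and s = 0.022.
u_1 = 0.130300 × 0.458 + 0.022 = 0.081677.
u_2 = 0.081677 × 0.458 + 0.022 = 0.059408.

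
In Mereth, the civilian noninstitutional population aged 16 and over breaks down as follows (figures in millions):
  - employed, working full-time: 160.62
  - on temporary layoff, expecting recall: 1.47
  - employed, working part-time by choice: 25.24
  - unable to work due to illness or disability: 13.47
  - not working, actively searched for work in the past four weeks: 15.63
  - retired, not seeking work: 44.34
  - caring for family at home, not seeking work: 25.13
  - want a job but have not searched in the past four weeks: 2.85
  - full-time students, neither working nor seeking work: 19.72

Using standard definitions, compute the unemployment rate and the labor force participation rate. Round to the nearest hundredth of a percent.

Unemployment rate ≈ 8.43%; labor force participation rate ≈ 65.80%.

Employed = 160.62 + 25.24 = 185.86 million.
Unemployed = 1.47 + 15.63 = 17.10 million (jobless and actively searching, or on temporary layoff).
Labor force = 185.86 + 17.10 = 202.96 million.
Not in labor force = 13.47 + 44.34 + 25.13 + 2.85 + 19.72 = 105.51 million (those not working and not actively searching are outside the labor force — including those who want a job but have given up searching).
Civilian working-age population = 202.96 + 105.51 = 308.47 million.
Unemployment rate = 17.10 / 202.96 = 8.43%.
Labor force participation rate = 202.96 / 308.47 = 65.80%.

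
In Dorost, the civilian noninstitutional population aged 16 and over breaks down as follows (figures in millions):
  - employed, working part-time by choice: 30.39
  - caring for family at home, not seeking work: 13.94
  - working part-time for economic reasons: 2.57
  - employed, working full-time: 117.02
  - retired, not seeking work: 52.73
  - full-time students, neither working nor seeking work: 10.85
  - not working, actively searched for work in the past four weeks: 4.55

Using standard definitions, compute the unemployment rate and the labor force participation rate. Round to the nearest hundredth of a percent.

Unemployment rate ≈ 2.94%; labor force participation rate ≈ 66.59%.

Employed = 30.39 + 2.57 + 117.02 = 149.98 million (anyone who worked, including part-time for economic reasons, counts as employed).
Unemployed = 4.55 million.
Labor force = 149.98 + 4.55 = 154.53 million.
Not in labor force = 13.94 + 52.73 + 10.85 = 77.52 million (those not working and not actively searching are outside the labor force).
Civilian working-age population = 154.53 + 77.52 = 232.05 million.
Unemployment rate = 4.55 / 154.53 = 2.94%.
Labor force participation rate = 154.53 / 232.05 = 66.59%.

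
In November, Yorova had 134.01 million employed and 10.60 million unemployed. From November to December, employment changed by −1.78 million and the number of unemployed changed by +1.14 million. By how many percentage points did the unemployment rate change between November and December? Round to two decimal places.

The unemployment rate changed by +0.82 percentage points.

November: labor force = 134.01 + 10.60 = 144.61; u = 10.60/144.61 = 7.33%.
December: labor force = 132.23 + 11.74 = 143.97; u = 11.74/143.97 = 8.15%.
Change = 8.15% − 7.33% = +0.82 pp.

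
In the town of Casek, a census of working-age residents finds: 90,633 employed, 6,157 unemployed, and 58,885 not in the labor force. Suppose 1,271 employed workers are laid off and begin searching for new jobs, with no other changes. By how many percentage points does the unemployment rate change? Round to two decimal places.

The unemployment rate changes by +1.31 percentage points.

Initially, labor force = 90,633 + 6,157 = 96,790, so u = 6,157/96,790 = 6.36%.
After the change, employed falls and unemployed rises by 1,271; labor force unchanged → E = 89,362, U = 7,428, labor force = 96,790.
New unemployment rate = 7,428 / 96,790 = 7.67%.
Change = 7.67% − 6.36% = +1.31 percentage points.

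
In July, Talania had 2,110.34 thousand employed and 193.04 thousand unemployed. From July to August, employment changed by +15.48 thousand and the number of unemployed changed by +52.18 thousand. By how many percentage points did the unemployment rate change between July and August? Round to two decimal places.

The unemployment rate changed by +1.96 percentage points.

July: labor force = 2,110.34 + 193.04 = 2,303.38; u = 193.04/2,303.38 = 8.38%.
August: labor force = 2,125.82 + 245.22 = 2,371.04; u = 245.22/2,371.04 = 10.34%.
Change = 10.34% − 8.38% = +1.96 pp.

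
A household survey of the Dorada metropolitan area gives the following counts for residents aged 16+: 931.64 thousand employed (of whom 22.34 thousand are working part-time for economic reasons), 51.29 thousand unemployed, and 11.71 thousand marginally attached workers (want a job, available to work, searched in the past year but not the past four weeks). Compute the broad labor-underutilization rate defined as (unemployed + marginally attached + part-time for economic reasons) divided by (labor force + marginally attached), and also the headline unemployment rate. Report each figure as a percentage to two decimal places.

Broad underutilization rate ≈ 8.58%; headline unemployment rate ≈ 5.22%.

Labor force = 931.64 + 51.29 = 982.93 thousand.
Numerator = 51.29 + 11.71 + 22.34 = 85.34 thousand.
Denominator = 982.93 + 11.71 = 994.64 thousand.
Broad rate = 85.34 / 994.64 = 8.58%.
Headline unemployment rate = 51.29 / 982.93 = 5.22%.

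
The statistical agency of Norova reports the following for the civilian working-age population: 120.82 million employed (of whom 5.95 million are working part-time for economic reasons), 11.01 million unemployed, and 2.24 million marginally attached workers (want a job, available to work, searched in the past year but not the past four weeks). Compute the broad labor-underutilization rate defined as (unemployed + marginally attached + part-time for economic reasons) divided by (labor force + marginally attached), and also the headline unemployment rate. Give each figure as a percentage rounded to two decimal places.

Labor force = 120.82 + 11.01 = 131.83 million.
Numerator = 11.01 + 2.24 + 5.95 = 19.20 million.
Denominator = 131.83 + 2.24 = 134.07 million.
Broad rate = 19.20 / 134.07 = 14.32%.
Headline unemployment rate = 11.01 / 131.83 = 8.35%.

Broad underutilization rate ≈ 14.32%; headline unemployment rate ≈ 8.35%.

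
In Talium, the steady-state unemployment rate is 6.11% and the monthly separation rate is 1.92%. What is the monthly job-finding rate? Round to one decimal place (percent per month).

Job-finding rate ≈ 29.5% per month.

From u* = s/(s+f): f = s·(1−u)/u.
f = 1.92 × (1 − 0.0611) / 0.0611 = 1.8027 / 0.0611 ≈ 29.5% per month.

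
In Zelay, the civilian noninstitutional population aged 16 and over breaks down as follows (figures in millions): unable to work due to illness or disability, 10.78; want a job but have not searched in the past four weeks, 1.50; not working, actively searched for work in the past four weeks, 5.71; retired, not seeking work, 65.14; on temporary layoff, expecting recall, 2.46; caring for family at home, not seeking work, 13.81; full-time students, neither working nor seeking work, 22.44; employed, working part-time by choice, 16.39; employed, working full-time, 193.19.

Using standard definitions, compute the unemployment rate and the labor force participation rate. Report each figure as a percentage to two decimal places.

Employed = 16.39 + 193.19 = 209.58 million.
Unemployed = 5.71 + 2.46 = 8.17 million (jobless and actively searching, or on temporary layoff).
Labor force = 209.58 + 8.17 = 217.75 million.
Not in labor force = 10.78 + 1.50 + 65.14 + 13.81 + 22.44 = 113.67 million (those not working and not actively searching are outside the labor force — including those who want a job but have given up searching).
Civilian working-age population = 217.75 + 113.67 = 331.42 million.
Unemployment rate = 8.17 / 217.75 = 3.75%.
Labor force participation rate = 217.75 / 331.42 = 65.70%.

Unemployment rate ≈ 3.75%; labor force participation rate ≈ 65.70%.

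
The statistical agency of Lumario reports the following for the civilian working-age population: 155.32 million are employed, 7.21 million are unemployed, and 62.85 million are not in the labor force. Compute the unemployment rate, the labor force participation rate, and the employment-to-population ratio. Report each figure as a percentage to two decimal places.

Unemployment rate ≈ 4.44%; labor force participation rate ≈ 72.11%; employment-population ratio ≈ 68.91%.

Labor force = employed + unemployed = 155.32 + 7.21 = 162.53 million.
Working-age population = 162.53 + 62.85 = 225.38 million.
Unemployment rate = 7.21 / 162.53 = 4.44%.
Labor force participation rate = 162.53 / 225.38 = 72.11%.
Employment-population ratio = 155.32 / 225.38 = 68.91%.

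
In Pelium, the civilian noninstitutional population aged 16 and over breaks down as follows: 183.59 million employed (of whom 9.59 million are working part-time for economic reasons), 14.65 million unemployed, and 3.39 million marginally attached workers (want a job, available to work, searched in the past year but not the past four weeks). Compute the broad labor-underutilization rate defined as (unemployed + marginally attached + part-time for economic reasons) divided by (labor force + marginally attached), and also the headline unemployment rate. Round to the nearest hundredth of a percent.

Broad underutilization rate ≈ 13.70%; headline unemployment rate ≈ 7.39%.

Labor force = 183.59 + 14.65 = 198.24 million.
Numerator = 14.65 + 3.39 + 9.59 = 27.63 million.
Denominator = 198.24 + 3.39 = 201.63 million.
Broad rate = 27.63 / 201.63 = 13.70%.
Headline unemployment rate = 14.65 / 198.24 = 7.39%.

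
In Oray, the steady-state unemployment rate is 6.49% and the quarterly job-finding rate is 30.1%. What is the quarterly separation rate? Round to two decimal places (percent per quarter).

Separation rate ≈ 2.09% per quarter.

From u* = s/(s+f): s = u·f/(1−u).
s = 0.0649 × 30.1 / (1 − 0.0649) = 1.9535 / 0.9351 ≈ 2.09% per quarter.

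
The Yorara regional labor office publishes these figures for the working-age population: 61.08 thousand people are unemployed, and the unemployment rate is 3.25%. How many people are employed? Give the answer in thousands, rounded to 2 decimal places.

Labor force = U / u = 61.08 / 0.0325 ≈ 1,879.38 thousand.
Employed = labor force − unemployed = 1,879.38 − 61.08 = 1,818.30 thousand.

About 1,818.30 thousand are employed.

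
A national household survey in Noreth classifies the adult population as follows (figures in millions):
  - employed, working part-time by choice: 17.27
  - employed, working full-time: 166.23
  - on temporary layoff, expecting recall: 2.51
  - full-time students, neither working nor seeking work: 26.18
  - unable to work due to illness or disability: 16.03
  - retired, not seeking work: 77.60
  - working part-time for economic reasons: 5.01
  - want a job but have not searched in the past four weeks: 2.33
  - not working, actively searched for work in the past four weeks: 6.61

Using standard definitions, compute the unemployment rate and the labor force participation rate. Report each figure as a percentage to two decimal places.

Unemployment rate ≈ 4.61%; labor force participation rate ≈ 61.80%.

Employed = 17.27 + 166.23 + 5.01 = 188.51 million (anyone who worked, including part-time for economic reasons, counts as employed).
Unemployed = 2.51 + 6.61 = 9.12 million (jobless and actively searching, or on temporary layoff).
Labor force = 188.51 + 9.12 = 197.63 million.
Not in labor force = 26.18 + 16.03 + 77.60 + 2.33 = 122.14 million (those not working and not actively searching are outside the labor force — including those who want a job but have given up searching).
Civilian working-age population = 197.63 + 122.14 = 319.77 million.
Unemployment rate = 9.12 / 197.63 = 4.61%.
Labor force participation rate = 197.63 / 319.77 = 61.80%.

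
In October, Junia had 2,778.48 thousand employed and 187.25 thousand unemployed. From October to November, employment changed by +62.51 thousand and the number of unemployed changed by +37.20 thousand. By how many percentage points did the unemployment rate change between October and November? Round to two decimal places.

The unemployment rate changed by +1.01 percentage points.

October: labor force = 2,778.48 + 187.25 = 2,965.73; u = 187.25/2,965.73 = 6.31%.
November: labor force = 2,840.99 + 224.45 = 3,065.44; u = 224.45/3,065.44 = 7.32%.
Change = 7.32% − 6.31% = +1.01 pp.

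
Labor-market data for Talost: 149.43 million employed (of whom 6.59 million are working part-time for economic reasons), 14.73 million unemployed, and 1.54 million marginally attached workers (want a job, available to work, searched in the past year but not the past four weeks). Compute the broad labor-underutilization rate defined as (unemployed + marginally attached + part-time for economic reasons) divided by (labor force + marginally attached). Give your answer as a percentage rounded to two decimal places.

Broad underutilization rate ≈ 13.80%.

Labor force = 149.43 + 14.73 = 164.16 million.
Numerator = 14.73 + 1.54 + 6.59 = 22.86 million.
Denominator = 164.16 + 1.54 = 165.70 million.
Broad rate = 22.86 / 165.70 = 13.80%.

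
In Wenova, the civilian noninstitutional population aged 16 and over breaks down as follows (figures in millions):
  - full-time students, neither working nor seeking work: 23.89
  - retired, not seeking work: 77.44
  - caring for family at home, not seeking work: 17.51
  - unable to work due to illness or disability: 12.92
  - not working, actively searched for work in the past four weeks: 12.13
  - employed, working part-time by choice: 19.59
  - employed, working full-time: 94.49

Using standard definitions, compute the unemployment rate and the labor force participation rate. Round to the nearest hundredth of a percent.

Unemployment rate ≈ 9.61%; labor force participation rate ≈ 48.92%.

Employed = 19.59 + 94.49 = 114.08 million.
Unemployed = 12.13 million.
Labor force = 114.08 + 12.13 = 126.21 million.
Not in labor force = 23.89 + 77.44 + 17.51 + 12.92 = 131.76 million (those not working and not actively searching are outside the labor force).
Civilian working-age population = 126.21 + 131.76 = 257.97 million.
Unemployment rate = 12.13 / 126.21 = 9.61%.
Labor force participation rate = 126.21 / 257.97 = 48.92%.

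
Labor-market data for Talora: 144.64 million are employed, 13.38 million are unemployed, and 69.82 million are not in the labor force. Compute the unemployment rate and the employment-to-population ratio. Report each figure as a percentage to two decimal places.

Labor force = employed + unemployed = 144.64 + 13.38 = 158.02 million.
Working-age population = 158.02 + 69.82 = 227.84 million.
Unemployment rate = 13.38 / 158.02 = 8.47%.
Employment-population ratio = 144.64 / 227.84 = 63.48%.

Unemployment rate ≈ 8.47%; employment-population ratio ≈ 63.48%.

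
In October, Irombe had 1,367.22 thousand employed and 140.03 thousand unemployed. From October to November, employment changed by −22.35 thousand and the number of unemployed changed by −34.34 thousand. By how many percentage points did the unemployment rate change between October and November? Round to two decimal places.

The unemployment rate changed by −2.00 percentage points.

October: labor force = 1,367.22 + 140.03 = 1,507.25; u = 140.03/1,507.25 = 9.29%.
November: labor force = 1,344.87 + 105.69 = 1,450.56; u = 105.69/1,450.56 = 7.29%.
Change = 7.29% − 9.29% = −2.00 pp.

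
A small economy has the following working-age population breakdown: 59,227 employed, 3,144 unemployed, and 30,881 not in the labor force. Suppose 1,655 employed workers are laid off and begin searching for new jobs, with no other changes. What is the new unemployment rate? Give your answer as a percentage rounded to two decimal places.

Initially, labor force = 59,227 + 3,144 = 62,371, so u = 3,144/62,371 = 5.04%.
After the change, employed falls and unemployed rises by 1,655; labor force unchanged → E = 57,572, U = 4,799, labor force = 62,371.
New unemployment rate = 4,799 / 62,371 = 7.69%.

New unemployment rate ≈ 7.69%.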